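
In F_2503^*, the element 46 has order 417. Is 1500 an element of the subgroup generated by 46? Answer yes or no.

1500 ∈ ⟨46⟩ iff 1500^417 ≡ 1 (mod 2503), since |⟨46⟩| = 417.
1500^417 mod 2503 = 1.
Since 1 = 1, 1500 lies in the subgroup.

yes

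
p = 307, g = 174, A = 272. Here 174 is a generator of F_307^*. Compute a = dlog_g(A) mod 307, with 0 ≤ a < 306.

252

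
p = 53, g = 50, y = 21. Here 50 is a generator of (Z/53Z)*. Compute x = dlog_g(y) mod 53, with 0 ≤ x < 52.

37

Baby-step giant-step with m = ceil(sqrt(52)) = 8.
Baby table (50^j mod 53 for j=0..7):
  0:1  1:50  2:9  3:26  4:28  5:22  6:40  7:39
Giant step factor: 50^(-8) ≡ 24 (mod 53).
Scan 21·24^i mod 53 for i = 0, 1, …:
  i=0: 21   i=1: 27   i=2: 12   i=3: 23
  i=4: 22
Match at i=4, j=5: x = 4·8 + 5 = 37.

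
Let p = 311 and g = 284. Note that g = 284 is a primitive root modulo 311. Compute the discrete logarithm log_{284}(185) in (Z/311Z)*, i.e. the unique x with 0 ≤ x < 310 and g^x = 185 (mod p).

Baby-step giant-step with m = ceil(sqrt(310)) = 18.
Baby table (284^j mod 311 for j=0..17):
  0:1  1:284  2:107  3:221  4:253  5:11  6:14  7:244
  8:254  9:295  10:121  11:154  12:196  13:306  14:135  15:87
  16:139  17:290
Giant step factor: 284^(-18) ≡ 147 (mod 311).
Scan 185·147^i mod 311 for i = 0, 1, …:
  i=0: 185   i=1: 138   i=2: 71   i=3: 174
  i=4: 76   i=5: 287   i=6: 204   i=7: 132
  i=8: 122   i=9: 207     …   i=13: 275
  i=14: 306
Match at i=14, j=13: x = 14·18 + 13 = 265.

265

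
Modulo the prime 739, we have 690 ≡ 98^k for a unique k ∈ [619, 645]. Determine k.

643

Compute 98^619 mod 739 = 672, then multiply by 98 repeatedly:
  98^619=672  98^620=85  98^621=201  98^622=484  98^623=136
  98^624=26  98^625=331  98^626=661  98^627=485  98^628=234
  98^629=23  98^630=37  98^631=670  98^632=628  98^633=207
  98^634=333  98^635=118  98^636=479  98^637=385  98^638=41
  98^639=323  98^640=616  98^641=509  98^642=369  98^643=690
Found 690 at exponent 643.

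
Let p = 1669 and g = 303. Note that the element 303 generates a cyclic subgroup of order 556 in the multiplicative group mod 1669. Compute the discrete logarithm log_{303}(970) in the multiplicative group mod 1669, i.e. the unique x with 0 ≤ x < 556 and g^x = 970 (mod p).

26

Successive powers of 303 modulo 1669:
  303^0=1  303^1=303  303^2=14  303^3=904  303^4=196  303^5=973
  303^6=1075  303^7=270  303^8=29  303^9=442  303^10=406  303^11=1181
  303^12=677  303^13=1513  303^14=1133  303^15=1154  303^16=841  303^17=1135
  303^18=91  303^19=869  303^20=1274  303^21=483  303^22=1146  303^23=86
  303^24=1023  303^25=1204  303^26=970
So 303^26 ≡ 970 (mod 1669), giving x = 26.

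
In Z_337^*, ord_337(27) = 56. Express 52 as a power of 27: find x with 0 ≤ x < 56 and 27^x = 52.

16

Baby-step giant-step with m = ceil(sqrt(56)) = 8.
Baby table (27^j mod 337 for j=0..7):
  0:1  1:27  2:55  3:137  4:329  5:121  6:234  7:252
Giant step factor: 27^(-8) ≡ 79 (mod 337).
Scan 52·79^i mod 337 for i = 0, 1, …:
  i=0: 52   i=1: 64   i=2: 1
Match at i=2, j=0: x = 2·8 + 0 = 16.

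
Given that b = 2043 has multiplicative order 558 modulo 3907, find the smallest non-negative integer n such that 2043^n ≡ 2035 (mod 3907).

474

Baby-step giant-step with m = ceil(sqrt(558)) = 24.
Baby table (2043^j mod 3907 for j=0..23):
  0:1  1:2043  2:1173  3:1448  4:665  5:2866  6:2552  7:1798
  8:734  9:3181  10:1442  11:128  12:3642  13:1678  14:1715  15:3073
  16:3497  17:2375  18:3538  19:184  20:840  21:947  22:756  23:1243
Giant step factor: 2043^(-24) ≡ 1586 (mod 3907).
Scan 2035·1586^i mod 3907 for i = 0, 1, …:
  i=0: 2035   i=1: 328   i=2: 577   i=3: 884
  i=4: 3318   i=5: 3526   i=6: 1319   i=7: 1689
  i=8: 2459   i=9: 788     …   i=18: 2106
  i=19: 3538
Match at i=19, j=18: n = 19·24 + 18 = 474.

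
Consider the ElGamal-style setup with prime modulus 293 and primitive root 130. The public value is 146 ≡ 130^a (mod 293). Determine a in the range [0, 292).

153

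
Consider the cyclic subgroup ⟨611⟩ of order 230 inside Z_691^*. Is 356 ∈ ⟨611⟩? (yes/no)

yes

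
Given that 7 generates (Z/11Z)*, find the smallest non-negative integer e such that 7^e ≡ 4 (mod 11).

6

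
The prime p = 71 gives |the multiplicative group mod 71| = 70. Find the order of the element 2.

35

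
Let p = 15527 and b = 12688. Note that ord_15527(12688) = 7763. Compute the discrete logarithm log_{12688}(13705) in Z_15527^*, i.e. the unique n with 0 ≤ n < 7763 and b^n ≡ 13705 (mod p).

Baby-step giant-step with m = ceil(sqrt(7763)) = 89.
Baby table (12688^j mod 15527 for j=0..88):
  0:1  1:12688  2:1408  3:8654  4:10535  5:11664  6:4995  7:10873
  8:14756  9:15089  10:1322  11:4376  12:13663  13:12716  14:15078  15:1497
  16:4415  17:11631  18:5520  19:10990  20:8660  21:9028  22:4585  23:10338
  24:11975  25:7105  26:14005  27:4452  28:15277  29:11035  30:5121  31:10280
  32:5840  33:3076  34:8937  35:14502  36:6426  37:811  38:11094  39:8417
  40:190  41:4035  42:3561  43:13925  44:14194  45:11326  46:1903  47:779
  48:8780  49:9942  50:2748  51:8509  52:2961  53:9355  54:7852  55:4944
  56:392  57:5056  58:8491  59:7482  60:15065  61:7350  62:1638  63:7818
  64:8308  65:14628  66:5833  67:7422  68:14608  69:505  70:10316  71:12325
  72:7183  73:9941  74:5587  75:7101  76:9834  77:14347  78:11715  79:15476
  80:5046  81:5827  82:8929  83:6160  84:10689  85:9214  86:4449  87:8267
  88:6811
Giant step factor: 12688^(-89) ≡ 13993 (mod 15527).
Scan 13705·13993^i mod 15527 for i = 0, 1, …:
  i=0: 13705   i=1: 88   i=2: 4751   i=3: 9656
  i=4: 454   i=5: 2279   i=6: 13116   i=7: 3048
  i=8: 13522   i=9: 1324     …   i=69: 11048
  i=70: 7852
Match at i=70, j=54: n = 70·89 + 54 = 6284.

6284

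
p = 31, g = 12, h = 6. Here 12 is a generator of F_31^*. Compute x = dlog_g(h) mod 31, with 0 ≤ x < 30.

25

Successive powers of 12 modulo 31:
  12^0=1  12^1=12  12^2=20  12^3=23  12^4=28  12^5=26
  12^6=2  12^7=24  12^8=9  12^9=15  12^10=25  12^11=21
  12^12=4  12^13=17  12^14=18  12^15=30  12^16=19  12^17=11
  12^18=8  12^19=3  12^20=5  12^21=29  12^22=7  12^23=22
  12^24=16  12^25=6
So 12^25 ≡ 6 (mod 31), giving x = 25.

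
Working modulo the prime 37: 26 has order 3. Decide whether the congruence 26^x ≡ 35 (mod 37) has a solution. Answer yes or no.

no

35 ∈ ⟨26⟩ iff 35^3 ≡ 1 (mod 37), since |⟨26⟩| = 3.
35^3 mod 37 = 29.
Since 29 ≠ 1, 35 does not lie in the subgroup.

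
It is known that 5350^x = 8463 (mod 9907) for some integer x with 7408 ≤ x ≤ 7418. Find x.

7415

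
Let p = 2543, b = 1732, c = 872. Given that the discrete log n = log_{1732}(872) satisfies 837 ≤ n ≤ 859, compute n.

Compute 1732^837 mod 2543 = 801, then multiply by 1732 repeatedly:
  1732^837=801  1732^838=1397  1732^839=1211  1732^840=2020  1732^841=2015
  1732^842=984  1732^843=478  1732^844=1421  1732^845=2091  1732^846=380
  1732^847=2066  1732^848=311  1732^849=2079  1732^850=2483  1732^851=343
  1732^852=1557  1732^853=1144  1732^854=411  1732^855=2355  1732^856=2431
  1732^857=1827  1732^858=872
Found 872 at exponent 858.

858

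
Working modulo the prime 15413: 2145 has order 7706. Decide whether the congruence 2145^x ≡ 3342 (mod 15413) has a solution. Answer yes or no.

3342 ∈ ⟨2145⟩ iff 3342^7706 ≡ 1 (mod 15413), since |⟨2145⟩| = 7706.
3342^7706 mod 15413 = 1.
Since 1 = 1, 3342 lies in the subgroup.

yes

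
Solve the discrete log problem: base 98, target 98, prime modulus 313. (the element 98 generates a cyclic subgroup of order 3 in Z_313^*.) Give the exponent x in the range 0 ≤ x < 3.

Successive powers of 98 modulo 313:
  98^0=1  98^1=98
So 98^1 ≡ 98 (mod 313), giving x = 1.

1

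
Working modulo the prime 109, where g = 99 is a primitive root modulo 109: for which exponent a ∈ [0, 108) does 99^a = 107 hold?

93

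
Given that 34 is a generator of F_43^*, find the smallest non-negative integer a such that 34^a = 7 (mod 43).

7

Successive powers of 34 modulo 43:
  34^0=1  34^1=34  34^2=38  34^3=2  34^4=25  34^5=33
  34^6=4  34^7=7
So 34^7 ≡ 7 (mod 43), giving a = 7.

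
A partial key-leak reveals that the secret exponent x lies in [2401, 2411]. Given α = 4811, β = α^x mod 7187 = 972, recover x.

Compute 4811^2401 mod 7187 = 1111, then multiply by 4811 repeatedly:
  4811^2401=1111  4811^2402=5080  4811^2403=4080  4811^2404=1183  4811^2405=6496
  4811^2406=3180  4811^2407=5044  4811^2408=3372  4811^2409=1633  4811^2410=972
Found 972 at exponent 2410.

2410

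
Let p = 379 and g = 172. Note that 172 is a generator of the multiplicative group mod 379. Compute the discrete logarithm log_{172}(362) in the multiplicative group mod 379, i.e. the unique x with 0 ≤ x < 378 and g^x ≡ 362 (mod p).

34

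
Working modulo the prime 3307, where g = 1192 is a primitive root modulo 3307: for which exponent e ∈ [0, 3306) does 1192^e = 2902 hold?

2858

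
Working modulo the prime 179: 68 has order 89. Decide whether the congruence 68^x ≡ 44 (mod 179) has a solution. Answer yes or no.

no

44 ∈ ⟨68⟩ iff 44^89 ≡ 1 (mod 179), since |⟨68⟩| = 89.
44^89 mod 179 = 178.
Since 178 ≠ 1, 44 does not lie in the subgroup.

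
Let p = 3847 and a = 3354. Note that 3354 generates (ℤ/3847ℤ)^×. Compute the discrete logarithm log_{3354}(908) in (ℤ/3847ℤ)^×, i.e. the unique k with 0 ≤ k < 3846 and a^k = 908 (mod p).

1360

Baby-step giant-step with m = ceil(sqrt(3846)) = 63.
Baby table (3354^j mod 3847 for j=0..62):
  0:1  1:3354  2:688  3:3199  4:163  5:428  6:581  7:2092
  8:3487  9:518  10:2375  11:2460  12:2872  13:3647  14:2425  15:892
  16:2649  17:2023  18:2881  19:3057  20:923  21:2754  22:269  23:2028
  24:416  25:2650  26:1530  27:3569  28:2409  29:1086  30:3182  31:850
  32:273  33:56  34:3168  35:58  36:2182  37:1434  38:886  39:1760
  40:1742  41:2922  42:2079  43:2202  44:3115  45:3105  46:341  47:1155
  48:3788  49:2158  50:1725  51:3609  52:1924  53:1677  54:344  55:3523
  56:2005  57:214  58:2214  59:1046  60:3667  61:259  62:3111
Giant step factor: 3354^(-63) ≡ 147 (mod 3847).
Scan 908·147^i mod 3847 for i = 0, 1, …:
  i=0: 908   i=1: 2678   i=2: 1272   i=3: 2328
  i=4: 3680   i=5: 2380   i=6: 3630   i=7: 2724
  i=8: 340   i=9: 3816     …   i=20: 1894
  i=21: 1434
Match at i=21, j=37: k = 21·63 + 37 = 1360.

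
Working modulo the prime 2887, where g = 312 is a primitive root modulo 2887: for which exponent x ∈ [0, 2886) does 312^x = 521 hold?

1333

Baby-step giant-step with m = ceil(sqrt(2886)) = 54.
Baby table (312^j mod 2887 for j=0..53):
  0:1  1:312  2:2073  3:88  4:1473  5:543  6:1970  7:2596
  8:1592  9:140  10:375  11:1520  12:772  13:1243  14:958  15:1535
  16:2565  17:581  18:2278  19:534  20:2049  21:1261  22:800  23:1318
  24:1262  25:1112  26:504  27:1350  28:2585  29:1047  30:433  31:2294
  32:2639  33:573  34:2669  35:1272  36:1345  37:1025  38:2230  39:2880
  40:703  41:2811  42:2271  43:1237  44:1973  45:645  46:2037  47:404
  48:1907  49:262  50:908  51:370  52:2847  53:1955
Giant step factor: 312^(-54) ≡ 2736 (mod 2887).
Scan 521·2736^i mod 2887 for i = 0, 1, …:
  i=0: 521   i=1: 2165   i=2: 2203   i=3: 2239
  i=4: 2577   i=5: 618   i=6: 1953   i=7: 2458
  i=8: 1265   i=9: 2414     …   i=23: 280
  i=24: 1025
Match at i=24, j=37: x = 24·54 + 37 = 1333.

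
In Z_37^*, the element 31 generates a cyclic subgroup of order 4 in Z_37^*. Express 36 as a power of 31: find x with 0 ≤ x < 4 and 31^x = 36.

Successive powers of 31 modulo 37:
  31^0=1  31^1=31  31^2=36
So 31^2 ≡ 36 (mod 37), giving x = 2.

2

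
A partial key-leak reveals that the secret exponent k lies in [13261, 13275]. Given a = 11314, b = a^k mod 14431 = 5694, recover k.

13263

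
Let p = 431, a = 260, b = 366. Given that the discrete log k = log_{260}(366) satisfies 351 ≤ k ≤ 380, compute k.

Compute 260^351 mod 431 = 62, then multiply by 260 repeatedly:
  260^351=62  260^352=173  260^353=156  260^354=46  260^355=323
  260^356=366
Found 366 at exponent 356.

356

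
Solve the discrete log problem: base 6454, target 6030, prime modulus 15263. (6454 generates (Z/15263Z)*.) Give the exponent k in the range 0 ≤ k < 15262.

5440

Baby-step giant-step with m = ceil(sqrt(15262)) = 124.
Baby table (6454^j mod 15263 for j=0..123):
  0:1  1:6454  2:1389  3:5225  4:6183  5:7600  6:10381  7:9667
  8:10937  9:11286  10:4808  11:1153  12:8381  13:14165  14:10803  15:1178
  16:1838  17:3101  18:4061  19:3123  20:8682  21:3155  22:1528  23:1814
  24:835  25:1251  26:15090  27:12920  28:3911  29:11855  30:14014  31:13081
  32:5121  33:6539  34:511  35:1186  36:7681  37:14213  38:72  39:6798
  40:8430  41:9888  42:2549  43:12995  44:14808  45:9189  46:9051  47:3653
  48:10390  49:6701  50:8175  51:12522  52:14666  53:8501  54:10232  55:9590
  56:2395  57:11174  58:14584  59:13478  60:3175  61:8504  62:14331  63:13757
  64:2807  65:14460  66:6858  67:14095  68:1650  69:10789  70:2400  71:12918
  72:6266  73:9077  74:3564  75:715  76:5184  77:1040  78:11703  79:9838
  80:372  81:4597  82:13029  83:5299  84:10626  85:3545  86:193  87:9319
  88:8606  89:1067  90:2805  91:1552  92:4080  93:3645  94:4547  95:10852
  96:12164  97:8847  98:14918  99:1768  100:9211  101:13672  102:3685  103:3236
  104:5360  105:7482  106:11959  107:13658  108:4907  109:14316  110:8525  111:12498
  112:12400  113:5691  114:6936  115:13828  116:3151  117:6238  118:11521  119:10461
  120:7045  121:15216  122:1922  123:11032
Giant step factor: 6454^(-124) ≡ 2769 (mod 15263).
Scan 6030·2769^i mod 15263 for i = 0, 1, …:
  i=0: 6030   i=1: 14611   i=2: 10909   i=3: 1544
  i=4: 1696   i=5: 10483   i=6: 12464   i=7: 3173
  i=8: 9812   i=9: 1288     …   i=42: 7851
  i=43: 4907
Match at i=43, j=108: k = 43·124 + 108 = 5440.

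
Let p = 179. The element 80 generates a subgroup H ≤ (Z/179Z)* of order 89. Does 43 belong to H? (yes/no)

43 ∈ ⟨80⟩ iff 43^89 ≡ 1 (mod 179), since |⟨80⟩| = 89.
43^89 mod 179 = 1.
Since 1 = 1, 43 lies in the subgroup.

yes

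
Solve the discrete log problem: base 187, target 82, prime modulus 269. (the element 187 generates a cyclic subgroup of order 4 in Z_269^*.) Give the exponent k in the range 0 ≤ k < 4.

3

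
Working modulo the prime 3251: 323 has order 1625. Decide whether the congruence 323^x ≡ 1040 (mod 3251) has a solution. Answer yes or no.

yes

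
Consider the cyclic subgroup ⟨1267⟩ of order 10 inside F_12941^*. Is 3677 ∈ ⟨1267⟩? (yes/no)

⟨1267⟩ has order 10; its elements mod 12941 are {1, 605, 1267, 3016, 3677, 9264, 9925, 11674, 12336, 12940}.
3677 is in this set.

yes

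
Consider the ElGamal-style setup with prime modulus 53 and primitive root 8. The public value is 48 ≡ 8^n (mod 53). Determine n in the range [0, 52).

7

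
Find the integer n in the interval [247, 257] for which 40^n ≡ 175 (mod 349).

Compute 40^247 mod 349 = 175, then multiply by 40 repeatedly:
  40^247=175
Found 175 at exponent 247.

247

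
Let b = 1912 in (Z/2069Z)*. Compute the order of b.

2068

The order of 1912 must divide p − 1 = 2068 = 2^2 · 11 · 47.
Divisors: 1, 2, 4, 11, 22, 44, 47, 94, 188, 517, 1034, 2068.
Check each in increasing order: 1912^1 ≡ 1912;  1912^2 ≡ 1890;  1912^4 ≡ 1006;  1912^11 ≡ 1971;  1912^22 ≡ 1328;  1912^44 ≡ 796;  1912^47 ≡ 2029;  1912^94 ≡ 1600;  1912^188 ≡ 647;  1912^517 ≡ 164;  1912^1034 ≡ 2068;  1912^2068 ≡ 1.
Smallest exponent giving 1 is 2068.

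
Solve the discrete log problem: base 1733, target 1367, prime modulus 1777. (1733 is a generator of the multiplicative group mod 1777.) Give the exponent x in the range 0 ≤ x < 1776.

1342

Baby-step giant-step with m = ceil(sqrt(1776)) = 43.
Baby table (1733^j mod 1777 for j=0..42):
  0:1  1:1733  2:159  3:112  4:403  5:38  6:105  7:711
  8:702  9:1098  10:1444  11:436  12:363  13:21  14:853  15:1562
  16:575  17:1355  18:798  19:428  20:715  21:526  22:1734  23:115
  24:271  25:515  26:441  27:143  28:816  29:1413  30:23  31:765
  32:103  33:799  34:384  35:874  36:638  37:360  38:153  39:376
  40:1226  41:1143  42:1241
Giant step factor: 1733^(-43) ≡ 493 (mod 1777).
Scan 1367·493^i mod 1777 for i = 0, 1, …:
  i=0: 1367   i=1: 448   i=2: 516   i=3: 277
  i=4: 1509   i=5: 1151   i=6: 580   i=7: 1620
  i=8: 787   i=9: 605     …   i=30: 788
  i=31: 1098
Match at i=31, j=9: x = 31·43 + 9 = 1342.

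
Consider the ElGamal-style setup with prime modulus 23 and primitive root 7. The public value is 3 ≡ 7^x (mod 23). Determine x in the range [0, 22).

Successive powers of 7 modulo 23:
  7^0=1  7^1=7  7^2=3
So 7^2 ≡ 3 (mod 23), giving x = 2.

2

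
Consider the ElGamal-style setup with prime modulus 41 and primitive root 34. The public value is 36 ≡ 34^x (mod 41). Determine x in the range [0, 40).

38

Successive powers of 34 modulo 41:
  34^0=1  34^1=34  34^2=8  34^3=26  34^4=23  34^5=3
  34^6=20  34^7=24  34^8=37  34^9=28  34^10=9  34^11=19
  34^12=31  34^13=29  34^14=2  34^15=27  34^16=16  34^17=11
  34^18=5  34^19=6  34^20=40  34^21=7  34^22=33  34^23=15
  34^24=18  34^25=38  34^26=21  34^27=17  34^28=4  34^29=13
  34^30=32  34^31=22  34^32=10  34^33=12  34^34=39  34^35=14
  34^36=25  34^37=30  34^38=36
So 34^38 ≡ 36 (mod 41), giving x = 38.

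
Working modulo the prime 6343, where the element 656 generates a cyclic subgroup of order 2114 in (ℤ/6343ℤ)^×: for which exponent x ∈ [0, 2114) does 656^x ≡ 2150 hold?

Baby-step giant-step with m = ceil(sqrt(2114)) = 46.
Baby table (656^j mod 6343 for j=0..45):
  0:1  1:656  2:5355  3:5201  4:5665  5:5585  6:3849  7:430
  8:2988  9:141  10:3694  11:238  12:3896  13:5890  14:953  15:3554
  16:3543  17:2670  18:852  19:728  20:1843  21:3838  22:5900  23:1170
  24:17  25:4809  26:2233  27:5958  28:1160  29:6143  30:2003  31:967
  32:52  33:2397  34:5711  35:4046  36:2802  37:4985  38:3515  39:3331
  40:3144  41:989  42:1798  43:6033  44:5959  45:1816
Giant step factor: 656^(-46) ≡ 1511 (mod 6343).
Scan 2150·1511^i mod 6343 for i = 0, 1, …:
  i=0: 2150   i=1: 1034   i=2: 1996   i=3: 3031
  i=4: 195   i=5: 2867   i=6: 6111   i=7: 4656
  i=8: 829   i=9: 3048     …   i=13: 955
  i=14: 3144
Match at i=14, j=40: x = 14·46 + 40 = 684.

684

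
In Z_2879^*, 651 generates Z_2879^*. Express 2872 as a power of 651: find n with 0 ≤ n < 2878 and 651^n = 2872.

606

Baby-step giant-step with m = ceil(sqrt(2878)) = 54.
Baby table (651^j mod 2879 for j=0..53):
  0:1  1:651  2:588  3:2760  4:264  5:2003  6:2645  7:253
  8:600  9:1935  10:1562  11:575  12:55  13:1257  14:671  15:2092
  16:125  17:763  18:1525  19:2399  20:1331  21:2781  22:2419  23:2835
  24:146  25:39  26:2357  27:2779  28:1117  29:1659  30:384  31:2390
  32:1230  33:368  34:611  35:459  36:2272  37:2145  38:80  39:258
  40:976  41:1996  42:967  43:1895  44:1433  45:87  46:1936  47:2213
  48:1163  49:2815  50:1521  51:2674  52:1858  53:378
Giant step factor: 651^(-54) ≡ 2672 (mod 2879).
Scan 2872·2672^i mod 2879 for i = 0, 1, …:
  i=0: 2872   i=1: 1449   i=2: 2352   i=3: 2566
  i=4: 1453   i=5: 1524   i=6: 1222   i=7: 398
  i=8: 1105   i=9: 1585   i=10: 111   i=11: 55
Match at i=11, j=12: n = 11·54 + 12 = 606.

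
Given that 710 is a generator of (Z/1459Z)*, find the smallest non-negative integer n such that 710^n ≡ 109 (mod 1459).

Baby-step giant-step with m = ceil(sqrt(1458)) = 39.
Baby table (710^j mod 1459 for j=0..38):
  0:1  1:710  2:745  3:792  4:605  5:604  6:1353  7:608
  8:1275  9:670  10:66  11:172  12:1023  13:1207  14:537  15:471
  16:299  17:735  18:987  19:450  20:1438  21:1139  22:404  23:876
  24:426  25:447  26:767  27:363  28:946  29:520  30:73  31:765
  32:402  33:915  34:395  35:322  36:1016  37:614  38:1158
Giant step factor: 710^(-39) ≡ 392 (mod 1459).
Scan 109·392^i mod 1459 for i = 0, 1, …:
  i=0: 109   i=1: 417   i=2: 56   i=3: 67
  i=4: 2   i=5: 784   i=6: 938   i=7: 28
  i=8: 763   i=9: 1
Match at i=9, j=0: n = 9·39 + 0 = 351.

351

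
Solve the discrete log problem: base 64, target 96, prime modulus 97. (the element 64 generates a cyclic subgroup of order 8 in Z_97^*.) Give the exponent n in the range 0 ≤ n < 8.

4

Successive powers of 64 modulo 97:
  64^0=1  64^1=64  64^2=22  64^3=50  64^4=96
So 64^4 ≡ 96 (mod 97), giving n = 4.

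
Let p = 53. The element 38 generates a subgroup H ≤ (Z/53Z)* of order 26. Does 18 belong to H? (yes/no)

18 ∈ ⟨38⟩ iff 18^26 ≡ 1 (mod 53), since |⟨38⟩| = 26.
18^26 mod 53 = 52.
Since 52 ≠ 1, 18 does not lie in the subgroup.

no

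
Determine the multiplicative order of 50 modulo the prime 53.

The order of 50 must divide p − 1 = 52 = 2^2 · 13.
Divisors: 1, 2, 4, 13, 26, 52.
Check each in increasing order: 50^1 ≡ 50;  50^2 ≡ 9;  50^4 ≡ 28;  50^13 ≡ 23;  50^26 ≡ 52;  50^52 ≡ 1.
Smallest exponent giving 1 is 52.

52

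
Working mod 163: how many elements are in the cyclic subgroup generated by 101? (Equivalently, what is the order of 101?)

162

The order of 101 must divide p − 1 = 162 = 2 · 3^4.
Divisors: 1, 2, 3, 6, 9, 18, 27, 54, 81, 162.
Check each in increasing order: 101^1 ≡ 101;  101^2 ≡ 95;  101^3 ≡ 141;  101^6 ≡ 158;  101^9 ≡ 110;  101^18 ≡ 38;  101^27 ≡ 105;  101^54 ≡ 104;  101^81 ≡ 162;  101^162 ≡ 1.
Smallest exponent giving 1 is 162.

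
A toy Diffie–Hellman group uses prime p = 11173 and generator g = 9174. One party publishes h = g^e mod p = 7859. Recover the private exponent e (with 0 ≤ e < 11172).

Baby-step giant-step with m = ceil(sqrt(11172)) = 106.
Baby table (9174^j mod 11173 for j=0..105):
  0:1  1:9174  2:7240  3:7448  4:5057  5:2622  6:9932  7:353
  8:9425  9:8276  10:3489  11:8614  12:9380  13:8847  14:1706  15:8644
  16:5275  17:2587  18:1686  19:3932  20:5724  21:10049  22:1103  23:7357
  24:8198  25:2989  26:2544  27:9432  28:5456  29:9477  30:4885  31:87
  32:4855  33:4192  34:11115  35:4212  36:4654  37:3763  38:8365  39:4346
  40:4940  41:1872  42:827  43:431  44:9925  45:3173  46:3437  47:832
  48:1609  49:1433  50:6894  51:6376  52:2769  53:6577  54:3198  55:9327
  56:3064  57:9041  58:4955  59:5406  60:8870  61:421  62:7569  63:8984
  64:7168  65:6127  66:8908  67:2670  68:3364  69:1510  70:9393  71:5206
  72:6442  73:4911  74:3978  75:3154  76:7899  77:8521  78:5346  79:5907
  80:1768  81:7609  82:7235  83:6270  84:2376  85:10074  86:6993  87:9589
  88:4457  89:6511  90:1056  91:753  92:3108  93:10469  94:10671  95:9101
  96:7918  97:4059  98:8830  99:2170  100:8467  101:1562  102:6002  103:1804
  104:2683  105:10896
Giant step factor: 9174^(-106) ≡ 2177 (mod 11173).
Scan 7859·2177^i mod 11173 for i = 0, 1, …:
  i=0: 7859   i=1: 3180   i=2: 6773   i=3: 7634
  i=4: 4967   i=5: 8868   i=6: 9865   i=7: 1599
  i=8: 6220   i=9: 10437     …   i=14: 10506
  i=15: 431
Match at i=15, j=43: e = 15·106 + 43 = 1633.

1633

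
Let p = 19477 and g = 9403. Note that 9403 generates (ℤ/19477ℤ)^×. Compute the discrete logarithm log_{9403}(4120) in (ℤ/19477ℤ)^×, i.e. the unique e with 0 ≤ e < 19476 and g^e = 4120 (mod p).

1197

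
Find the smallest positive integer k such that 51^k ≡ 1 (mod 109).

108

The order of 51 must divide p − 1 = 108 = 2^2 · 3^3.
Divisors: 1, 2, 3, 4, 6, 9, 12, 18, 27, 36, 54, 108.
Check each in increasing order: 51^1 ≡ 51;  51^2 ≡ 94;  51^3 ≡ 107;  51^4 ≡ 7;  51^6 ≡ 4;  51^9 ≡ 101;  51^12 ≡ 16;  51^18 ≡ 64;  51^27 ≡ 33;  51^36 ≡ 63;  51^54 ≡ 108;  51^108 ≡ 1.
Smallest exponent giving 1 is 108.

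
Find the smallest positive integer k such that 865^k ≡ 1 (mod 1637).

The order of 865 must divide p − 1 = 1636 = 2^2 · 409.
Divisors: 1, 2, 4, 409, 818, 1636.
Check each in increasing order: 865^1 ≡ 865;  865^2 ≡ 116;  865^4 ≡ 360;  865^409 ≡ 1636;  865^818 ≡ 1.
Smallest exponent giving 1 is 818.

818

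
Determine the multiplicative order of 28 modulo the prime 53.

13

The order of 28 must divide p − 1 = 52 = 2^2 · 13.
Divisors: 1, 2, 4, 13, 26, 52.
Check each in increasing order: 28^1 ≡ 28;  28^2 ≡ 42;  28^4 ≡ 15;  28^13 ≡ 1.
Smallest exponent giving 1 is 13.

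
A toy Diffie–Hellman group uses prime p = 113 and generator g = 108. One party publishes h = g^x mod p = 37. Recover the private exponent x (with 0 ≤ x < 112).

Baby-step giant-step with m = ceil(sqrt(112)) = 11.
Baby table (108^j mod 113 for j=0..10):
  0:1  1:108  2:25  3:101  4:60  5:39  6:31  7:71
  8:97  9:80  10:52
Giant step factor: 108^(-11) ≡ 103 (mod 113).
Scan 37·103^i mod 113 for i = 0, 1, …:
  i=0: 37   i=1: 82   i=2: 84   i=3: 64
  i=4: 38   i=5: 72   i=6: 71
Match at i=6, j=7: x = 6·11 + 7 = 73.

73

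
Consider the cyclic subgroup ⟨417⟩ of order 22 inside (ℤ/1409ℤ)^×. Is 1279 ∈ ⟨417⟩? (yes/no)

⟨417⟩ has order 22; its elements mod 1409 are {1, 46, 49, 115, 338, 346, 417, 544, 564, 582, 702, 707, 827, 845, 865, 992, 1063, 1071, 1294, 1360, 1363, 1408}.
1279 is not in this set.

no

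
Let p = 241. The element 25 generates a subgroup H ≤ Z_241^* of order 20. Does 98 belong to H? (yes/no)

98 ∈ ⟨25⟩ iff 98^20 ≡ 1 (mod 241), since |⟨25⟩| = 20.
98^20 mod 241 = 1.
Since 1 = 1, 98 lies in the subgroup.

yes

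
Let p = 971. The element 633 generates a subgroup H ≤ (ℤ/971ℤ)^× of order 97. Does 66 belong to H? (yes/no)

no

66 ∈ ⟨633⟩ iff 66^97 ≡ 1 (mod 971), since |⟨633⟩| = 97.
66^97 mod 971 = 732.
Since 732 ≠ 1, 66 does not lie in the subgroup.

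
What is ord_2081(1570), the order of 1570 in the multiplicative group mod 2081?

The order of 1570 must divide p − 1 = 2080 = 2^5 · 5 · 13.
Divisors: 1, 2, 4, 5, 8, 10, 13, 16, 20, 26, 32, 40, 52, 65, 80, 104, 130, 160, 208, 260, 416, 520, 1040, 2080.
Check each in increasing order: 1570^1 ≡ 1570;  1570^2 ≡ 996;  1570^4 ≡ 1460;  1570^5 ≡ 1019;  1570^8 ≡ 656;  1570^10 ≡ 2023;  1570^13 ≡ 463;  1570^16 ≡ 1650;  1570^20 ≡ 1283;  1570^26 ≡ 26;  1570^32 ≡ 552;  1570^40 ≡ 18;  1570^52 ≡ 676;  1570^65 ≡ 838;  1570^80 ≡ 324;  1570^104 ≡ 1237;  1570^130 ≡ 947;  1570^160 ≡ 926;  1570^208 ≡ 634;  1570^260 ≡ 1979;  1570^416 ≡ 323;  1570^520 ≡ 2080;  1570^1040 ≡ 1.
Smallest exponent giving 1 is 1040.

1040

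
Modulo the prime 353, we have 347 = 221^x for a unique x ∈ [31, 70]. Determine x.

33

Compute 221^31 mod 353 = 75, then multiply by 221 repeatedly:
  221^31=75  221^32=337  221^33=347
Found 347 at exponent 33.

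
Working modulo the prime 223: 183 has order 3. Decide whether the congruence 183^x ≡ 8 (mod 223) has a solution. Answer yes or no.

⟨183⟩ has order 3; its elements mod 223 are {1, 39, 183}.
8 is not in this set.

no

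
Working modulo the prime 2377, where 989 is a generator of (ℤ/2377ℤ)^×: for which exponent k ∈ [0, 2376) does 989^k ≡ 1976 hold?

Baby-step giant-step with m = ceil(sqrt(2376)) = 49.
Baby table (989^j mod 2377 for j=0..48):
  0:1  1:989  2:1174  3:1110  4:1993  5:544  6:814  7:1620
  8:82  9:280  10:1188  11:694  12:1790  13:1822  14:192  15:2105
  16:1970  17:1567  18:2336  19:2237  20:1783  21:2030  22:1482  23:1466
  24:2281  25:136  26:1392  27:405  28:1209  29:70  30:297  31:1362
  32:1636  33:1644  34:48  35:2309  36:1681  37:986  38:584  39:2342
  40:1040  41:1696  42:1559  43:1555  44:2353  45:34  46:348  47:1884
  48:2085
Giant step factor: 989^(-49) ≡ 1630 (mod 2377).
Scan 1976·1630^i mod 2377 for i = 0, 1, …:
  i=0: 1976   i=1: 45   i=2: 2040   i=3: 2154
  i=4: 191   i=5: 2320   i=6: 2170   i=7: 124
  i=8: 75   i=9: 1023     …   i=46: 1857
  i=47: 989
Match at i=47, j=1: k = 47·49 + 1 = 2304.

2304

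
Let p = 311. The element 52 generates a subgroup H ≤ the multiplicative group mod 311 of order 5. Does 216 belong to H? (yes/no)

⟨52⟩ has order 5; its elements mod 311 are {1, 6, 36, 52, 216}.
216 is in this set.

yes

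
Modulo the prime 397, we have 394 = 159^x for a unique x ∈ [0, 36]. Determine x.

16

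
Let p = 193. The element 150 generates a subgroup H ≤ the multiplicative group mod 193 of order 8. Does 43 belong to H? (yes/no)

⟨150⟩ has order 8; its elements mod 193 are {1, 9, 43, 81, 112, 150, 184, 192}.
43 is in this set.

yes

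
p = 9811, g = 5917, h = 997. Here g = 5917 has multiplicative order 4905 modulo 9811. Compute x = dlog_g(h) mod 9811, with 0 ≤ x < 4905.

Baby-step giant-step with m = ceil(sqrt(4905)) = 71.
Baby table (5917^j mod 9811 for j=0..70):
  0:1  1:5917  2:5241  3:8237  4:7092  5:1717  6:5104  7:2110
  8:5278  9:1513  10:4789  11:2345  12:2611  13:6773  14:7717  15:1095
  16:3855  17:9271  18:3206  19:5239  20:6214  21:6421  22:4865  23:731
  24:8487  25:4881  26:7104  27:4044  28:9130  29:2844  30:2083  31:2495
  32:7171  33:8043  34:7081  35:5307  36:6319  37:9613  38:5754  39:2248
  40:7511  41:8568  42:3419  43:9752  44:4093  45:4733  46:4567  47:3445
  48:6618  49:3005  50:3053  51:2550  52:8843  53:1968  54:8810  55:2927
  56:2644  57:5814  58:4072  59:8019  60:2427  61:7066  62:4851  63:6192
  64:3790  65:7295  66:5926  67:9439  68:6351  69:2737  70:6679
Giant step factor: 5917^(-71) ≡ 1511 (mod 9811).
Scan 997·1511^i mod 9811 for i = 0, 1, …:
  i=0: 997   i=1: 5384   i=2: 1905   i=3: 3832
  i=4: 1662   i=5: 9477   i=6: 5498   i=7: 7372
  i=8: 3607   i=9: 5072     …   i=49: 5304
  i=50: 8568
Match at i=50, j=41: x = 50·71 + 41 = 3591.

3591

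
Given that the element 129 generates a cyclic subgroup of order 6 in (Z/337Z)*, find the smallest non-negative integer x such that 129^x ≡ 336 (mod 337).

3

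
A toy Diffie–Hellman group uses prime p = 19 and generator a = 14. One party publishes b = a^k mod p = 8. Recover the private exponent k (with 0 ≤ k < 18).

Successive powers of 14 modulo 19:
  14^0=1  14^1=14  14^2=6  14^3=8
So 14^3 ≡ 8 (mod 19), giving k = 3.

3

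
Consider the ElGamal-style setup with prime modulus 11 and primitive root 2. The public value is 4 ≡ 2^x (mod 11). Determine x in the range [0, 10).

Successive powers of 2 modulo 11:
  2^0=1  2^1=2  2^2=4
So 2^2 ≡ 4 (mod 11), giving x = 2.

2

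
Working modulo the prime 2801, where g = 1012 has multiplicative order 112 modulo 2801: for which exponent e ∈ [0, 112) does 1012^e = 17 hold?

Successive powers of 1012 modulo 2801:
  1012^0=1  1012^1=1012  1012^2=1779  1012^3=2106  1012^4=2512  1012^5=1637
  1012^6=1253  1012^7=1984  1012^8=2292  1012^9=276  1012^10=2013  1012^11=829
  1012^12=1449  1012^13=1465  1012^14=851  1012^15=1305  1012^16=1389  1012^17=2367
  1012^18=549  1012^19=990  1012^20=1923  1012^21=2182  1012^22=996  1012^23=2393
  1012^24=1652  1012^25=2428  1012^26=659  1012^27=270  1012^28=1543  1012^29=1359
  1012^30=17
So 1012^30 ≡ 17 (mod 2801), giving e = 30.

30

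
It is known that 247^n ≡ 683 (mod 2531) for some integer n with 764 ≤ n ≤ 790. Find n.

Compute 247^764 mod 2531 = 2403, then multiply by 247 repeatedly:
  247^764=2403  247^765=1287  247^766=1514  247^767=1901  247^768=1312
  247^769=96  247^770=933  247^771=130  247^772=1738  247^773=1547
  247^774=2459  247^775=2464  247^776=1168  247^777=2493  247^778=738
  247^779=54  247^780=683
Found 683 at exponent 780.

780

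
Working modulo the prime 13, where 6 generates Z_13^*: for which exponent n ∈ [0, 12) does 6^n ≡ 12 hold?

6

Successive powers of 6 modulo 13:
  6^0=1  6^1=6  6^2=10  6^3=8  6^4=9  6^5=2
  6^6=12
So 6^6 ≡ 12 (mod 13), giving n = 6.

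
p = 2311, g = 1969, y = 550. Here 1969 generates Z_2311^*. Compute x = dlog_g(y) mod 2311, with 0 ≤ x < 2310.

787

Baby-step giant-step with m = ceil(sqrt(2310)) = 49.
Baby table (1969^j mod 2311 for j=0..48):
  0:1  1:1969  2:1414  3:1722  4:381  5:1425  6:271  7:2069
  8:1879  9:2151  10:1567  11:238  12:1800  13:1437  14:789  15:549
  16:1744  17:2101  18:179  19:1179  20:1207  21:875  22:1180  23:865
  24:2289  25:591  26:1246  27:1403  28:862  29:1004  30:971  31:702
  32:260  33:1209  34:191  35:1697  36:1998  37:740  38:1130  39:1788
  40:919  41:2309  42:684  43:1794  44:1178  45:1549  46:1772  47:1769
  48:484
Giant step factor: 1969^(-49) ≡ 880 (mod 2311).
Scan 550·880^i mod 2311 for i = 0, 1, …:
  i=0: 550   i=1: 1001   i=2: 389   i=3: 292
  i=4: 439   i=5: 383   i=6: 1945   i=7: 1460
  i=8: 2195   i=9: 1915     …   i=15: 1835
  i=16: 1722
Match at i=16, j=3: x = 16·49 + 3 = 787.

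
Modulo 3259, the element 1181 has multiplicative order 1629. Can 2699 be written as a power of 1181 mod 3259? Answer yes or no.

yes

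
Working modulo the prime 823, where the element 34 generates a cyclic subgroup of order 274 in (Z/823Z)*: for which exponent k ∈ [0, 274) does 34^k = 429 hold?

Successive powers of 34 modulo 823:
  34^0=1  34^1=34  34^2=333  34^3=623  34^4=607  34^5=63
  34^6=496  34^7=404  34^8=568  34^9=383  34^10=677  34^11=797
  34^12=762  34^13=395  34^14=262  34^15=678  34^16=8  34^17=272
  34^18=195  34^19=46  34^20=741  34^21=504  34^22=676  34^23=763
  34^24=429
So 34^24 ≡ 429 (mod 823), giving k = 24.

24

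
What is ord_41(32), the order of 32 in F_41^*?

4

The order of 32 must divide p − 1 = 40 = 2^3 · 5.
Divisors: 1, 2, 4, 5, 8, 10, 20, 40.
Check each in increasing order: 32^1 ≡ 32;  32^2 ≡ 40;  32^4 ≡ 1.
Smallest exponent giving 1 is 4.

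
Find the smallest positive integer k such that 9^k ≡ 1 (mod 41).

4

The order of 9 must divide p − 1 = 40 = 2^3 · 5.
Divisors: 1, 2, 4, 5, 8, 10, 20, 40.
Check each in increasing order: 9^1 ≡ 9;  9^2 ≡ 40;  9^4 ≡ 1.
Smallest exponent giving 1 is 4.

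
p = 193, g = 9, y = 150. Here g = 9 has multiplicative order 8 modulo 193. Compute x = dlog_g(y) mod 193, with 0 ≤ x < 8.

Successive powers of 9 modulo 193:
  9^0=1  9^1=9  9^2=81  9^3=150
So 9^3 ≡ 150 (mod 193), giving x = 3.

3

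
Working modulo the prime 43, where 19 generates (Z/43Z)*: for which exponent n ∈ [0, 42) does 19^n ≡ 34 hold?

Baby-step giant-step with m = ceil(sqrt(42)) = 7.
Baby table (19^j mod 43 for j=0..6):
  0:1  1:19  2:17  3:22  4:31  5:30  6:11
Giant step factor: 19^(-7) ≡ 7 (mod 43).
Scan 34·7^i mod 43 for i = 0, 1, …:
  i=0: 34   i=1: 23   i=2: 32   i=3: 9
  i=4: 20   i=5: 11
Match at i=5, j=6: n = 5·7 + 6 = 41.

41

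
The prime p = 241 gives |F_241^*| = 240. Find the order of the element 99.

The order of 99 must divide p − 1 = 240 = 2^4 · 3 · 5.
Divisors: 1, 2, 3, 4, 5, 6, 8, 10, 12, 15, 16, 20, 24, 30, 40, 48, 60, 80, 120, 240.
Check each in increasing order: 99^1 ≡ 99;  99^2 ≡ 161;  99^3 ≡ 33;  99^4 ≡ 134;  99^5 ≡ 11;  99^6 ≡ 125;  99^8 ≡ 122;  99^10 ≡ 121;  99^12 ≡ 201;  99^15 ≡ 126;  99^16 ≡ 183;  99^20 ≡ 181;  99^24 ≡ 154;  99^30 ≡ 211;  99^40 ≡ 226;  99^48 ≡ 98;  99^60 ≡ 177;  99^80 ≡ 225;  99^120 ≡ 240;  99^240 ≡ 1.
Smallest exponent giving 1 is 240.

240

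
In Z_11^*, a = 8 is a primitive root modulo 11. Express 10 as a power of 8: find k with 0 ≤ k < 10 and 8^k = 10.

5

Successive powers of 8 modulo 11:
  8^0=1  8^1=8  8^2=9  8^3=6  8^4=4  8^5=10
So 8^5 ≡ 10 (mod 11), giving k = 5.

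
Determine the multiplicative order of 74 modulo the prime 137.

17

The order of 74 must divide p − 1 = 136 = 2^3 · 17.
Divisors: 1, 2, 4, 8, 17, 34, 68, 136.
Check each in increasing order: 74^1 ≡ 74;  74^2 ≡ 133;  74^4 ≡ 16;  74^8 ≡ 119;  74^17 ≡ 1.
Smallest exponent giving 1 is 17.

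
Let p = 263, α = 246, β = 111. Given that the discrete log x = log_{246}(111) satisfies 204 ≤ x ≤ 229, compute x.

218

Compute 246^204 mod 263 = 18, then multiply by 246 repeatedly:
  246^204=18  246^205=220  246^206=205  246^207=197  246^208=70
  246^209=125  246^210=242  246^211=94  246^212=243  246^213=77
  246^214=6  246^215=161  246^216=156  246^217=241  246^218=111
Found 111 at exponent 218.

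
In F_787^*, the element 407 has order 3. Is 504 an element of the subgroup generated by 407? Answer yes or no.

no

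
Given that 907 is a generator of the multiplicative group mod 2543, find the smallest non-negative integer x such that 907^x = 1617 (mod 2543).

152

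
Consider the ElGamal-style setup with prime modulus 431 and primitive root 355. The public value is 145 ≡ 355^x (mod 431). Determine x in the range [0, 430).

300

Baby-step giant-step with m = ceil(sqrt(430)) = 21.
Baby table (355^j mod 431 for j=0..20):
  0:1  1:355  2:173  3:213  4:190  5:214  6:114  7:387
  8:327  9:146  10:110  11:260  12:66  13:156  14:212  15:266
  16:41  17:332  18:197  19:113  20:32
Giant step factor: 355^(-21) ≡ 14 (mod 431).
Scan 145·14^i mod 431 for i = 0, 1, …:
  i=0: 145   i=1: 306   i=2: 405   i=3: 67
  i=4: 76   i=5: 202   i=6: 242   i=7: 371
  i=8: 22   i=9: 308     …   i=13: 316
  i=14: 114
Match at i=14, j=6: x = 14·21 + 6 = 300.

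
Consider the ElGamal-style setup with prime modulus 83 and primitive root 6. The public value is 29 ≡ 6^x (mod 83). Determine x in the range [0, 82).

Successive powers of 6 modulo 83:
  6^0=1  6^1=6  6^2=36  6^3=50  6^4=51  6^5=57
  6^6=10  6^7=60  6^8=28  6^9=2  6^10=12  6^11=72
  6^12=17  6^13=19  6^14=31  6^15=20  6^16=37  6^17=56
  6^18=4  6^19=24  6^20=61  6^21=34  6^22=38  6^23=62
  6^24=40  6^25=74  6^26=29
So 6^26 ≡ 29 (mod 83), giving x = 26.

26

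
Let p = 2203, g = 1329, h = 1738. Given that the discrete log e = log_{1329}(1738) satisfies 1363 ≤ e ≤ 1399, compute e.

1374

Compute 1329^1363 mod 2203 = 1596, then multiply by 1329 repeatedly:
  1329^1363=1596  1329^1364=1798  1329^1365=1490  1329^1366=1916  1329^1367=1899
  1329^1368=1336  1329^1369=2129  1329^1370=789  1329^1371=2156  1329^1372=1424
  1329^1373=119  1329^1374=1738
Found 1738 at exponent 1374.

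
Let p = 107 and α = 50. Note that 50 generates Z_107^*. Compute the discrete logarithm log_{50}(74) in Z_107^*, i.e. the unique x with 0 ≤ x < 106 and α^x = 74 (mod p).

35

Baby-step giant-step with m = ceil(sqrt(106)) = 11.
Baby table (50^j mod 107 for j=0..10):
  0:1  1:50  2:39  3:24  4:23  5:80  6:41  7:17
  8:101  9:21  10:87
Giant step factor: 50^(-11) ≡ 26 (mod 107).
Scan 74·26^i mod 107 for i = 0, 1, …:
  i=0: 74   i=1: 105   i=2: 55   i=3: 39
Match at i=3, j=2: x = 3·11 + 2 = 35.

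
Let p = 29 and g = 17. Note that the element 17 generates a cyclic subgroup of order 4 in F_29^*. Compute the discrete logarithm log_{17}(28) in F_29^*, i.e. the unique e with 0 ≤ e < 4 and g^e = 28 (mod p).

Successive powers of 17 modulo 29:
  17^0=1  17^1=17  17^2=28
So 17^2 ≡ 28 (mod 29), giving e = 2.

2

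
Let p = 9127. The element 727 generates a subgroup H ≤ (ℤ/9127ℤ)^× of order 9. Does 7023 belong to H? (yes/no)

no

7023 ∈ ⟨727⟩ iff 7023^9 ≡ 1 (mod 9127), since |⟨727⟩| = 9.
7023^9 mod 9127 = 3901.
Since 3901 ≠ 1, 7023 does not lie in the subgroup.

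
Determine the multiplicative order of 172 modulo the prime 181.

90

The order of 172 must divide p − 1 = 180 = 2^2 · 3^2 · 5.
Divisors: 1, 2, 3, 4, 5, 6, 9, 10, 12, 15, 18, 20, 30, 36, 45, 60, 90, 180.
Check each in increasing order: 172^1 ≡ 172;  172^2 ≡ 81;  172^3 ≡ 176;  172^4 ≡ 45;  172^5 ≡ 138;  172^6 ≡ 25;  172^9 ≡ 56;  172^10 ≡ 39;  172^12 ≡ 82;  172^15 ≡ 133;  172^18 ≡ 59;  172^20 ≡ 73;  172^30 ≡ 132;  172^36 ≡ 42;  172^45 ≡ 180;  172^60 ≡ 48;  172^90 ≡ 1.
Smallest exponent giving 1 is 90.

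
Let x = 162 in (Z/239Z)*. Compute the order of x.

119

The order of 162 must divide p − 1 = 238 = 2 · 7 · 17.
Divisors: 1, 2, 7, 14, 17, 34, 119, 238.
Check each in increasing order: 162^1 ≡ 162;  162^2 ≡ 193;  162^7 ≡ 71;  162^14 ≡ 22;  162^17 ≡ 10;  162^34 ≡ 100;  162^119 ≡ 1.
Smallest exponent giving 1 is 119.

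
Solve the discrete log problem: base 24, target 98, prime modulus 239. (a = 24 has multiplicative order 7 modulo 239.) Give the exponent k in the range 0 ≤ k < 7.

2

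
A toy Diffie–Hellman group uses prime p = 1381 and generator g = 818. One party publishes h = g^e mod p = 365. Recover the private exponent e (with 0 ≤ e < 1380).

796

Baby-step giant-step with m = ceil(sqrt(1380)) = 38.
Baby table (818^j mod 1381 for j=0..37):
  0:1  1:818  2:720  3:654  4:525  5:1340  6:987  7:862
  8:806  9:571  10:300  11:963  12:564  13:98  14:66  15:129
  16:566  17:353  18:125  19:56  20:235  21:271  22:718  23:399
  24:466  25:32  26:1318  27:944  28:213  29:228  30:69  31:1202
  32:1345  33:934  34:319  35:1314  36:434  37:95
Giant step factor: 818^(-38) ≡ 1333 (mod 1381).
Scan 365·1333^i mod 1381 for i = 0, 1, …:
  i=0: 365   i=1: 433   i=2: 1312   i=3: 550
  i=4: 1220   i=5: 823   i=6: 545   i=7: 79
  i=8: 351   i=9: 1105     …   i=19: 739
  i=20: 434
Match at i=20, j=36: e = 20·38 + 36 = 796.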